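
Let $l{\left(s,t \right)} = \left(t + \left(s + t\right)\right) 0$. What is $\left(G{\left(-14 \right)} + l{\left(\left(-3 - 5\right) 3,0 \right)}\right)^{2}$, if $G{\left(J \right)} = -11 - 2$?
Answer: $169$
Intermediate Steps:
$G{\left(J \right)} = -13$
$l{\left(s,t \right)} = 0$ ($l{\left(s,t \right)} = \left(s + 2 t\right) 0 = 0$)
$\left(G{\left(-14 \right)} + l{\left(\left(-3 - 5\right) 3,0 \right)}\right)^{2} = \left(-13 + 0\right)^{2} = \left(-13\right)^{2} = 169$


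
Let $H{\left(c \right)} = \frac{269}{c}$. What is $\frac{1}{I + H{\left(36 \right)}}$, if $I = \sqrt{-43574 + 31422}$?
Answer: $\frac{9684}{15821353} - \frac{18144 i \sqrt{62}}{15821353} \approx 0.00061208 - 0.00903 i$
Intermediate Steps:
$I = 14 i \sqrt{62}$ ($I = \sqrt{-12152} = 14 i \sqrt{62} \approx 110.24 i$)
$\frac{1}{I + H{\left(36 \right)}} = \frac{1}{14 i \sqrt{62} + \frac{269}{36}} = \frac{1}{\frac{269}{36} + 14 i \sqrt{62}}$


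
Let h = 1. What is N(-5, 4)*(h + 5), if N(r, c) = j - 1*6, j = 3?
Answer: -18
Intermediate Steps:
N(r, c) = -3 (N(r, c) = 3 - 1*6 = 3 - 6 = -3)
N(-5, 4)*(h + 5) = -3*(1 + 5) = -3*6 = -18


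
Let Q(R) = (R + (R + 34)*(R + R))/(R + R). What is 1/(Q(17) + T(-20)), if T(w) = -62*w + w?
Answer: 2/2543 ≈ 0.00078647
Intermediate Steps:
T(w) = -61*w
Q(R) = (R + 2*R*(34 + R))/(2*R) (Q(R) = (R + (34 + R)*(2*R))/((2*R)) = (R + 2*R*(34 + R))*(1/(2*R)) = (R + 2*R*(34 + R))/(2*R))
1/(Q(17) + T(-20)) = 1/((69/2 + 17) - 61*(-20)) = 1/(103/2 + 1220) = 1/(2543/2) = 2/2543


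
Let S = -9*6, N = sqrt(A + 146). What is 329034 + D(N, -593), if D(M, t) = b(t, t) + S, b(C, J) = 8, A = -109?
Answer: 328988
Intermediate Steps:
N = sqrt(37) (N = sqrt(-109 + 146) = sqrt(37) ≈ 6.0828)
S = -54
D(M, t) = -46 (D(M, t) = 8 - 54 = -46)
329034 + D(N, -593) = 329034 - 46 = 328988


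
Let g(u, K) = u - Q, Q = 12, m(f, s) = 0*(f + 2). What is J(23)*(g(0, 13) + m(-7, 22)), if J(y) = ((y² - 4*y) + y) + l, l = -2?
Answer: -5496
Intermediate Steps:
m(f, s) = 0 (m(f, s) = 0*(2 + f) = 0)
g(u, K) = -12 + u (g(u, K) = u - 1*12 = u - 12 = -12 + u)
J(y) = -2 + y² - 3*y (J(y) = ((y² - 4*y) + y) - 2 = (y² - 3*y) - 2 = -2 + y² - 3*y)
J(23)*(g(0, 13) + m(-7, 22)) = (-2 + 23² - 3*23)*((-12 + 0) + 0) = (-2 + 529 - 69)*(-12 + 0) = 458*(-12) = -5496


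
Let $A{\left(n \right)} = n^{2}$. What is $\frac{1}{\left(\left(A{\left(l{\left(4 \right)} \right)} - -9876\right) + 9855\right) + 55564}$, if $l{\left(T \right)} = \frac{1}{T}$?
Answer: $\frac{16}{1204721} \approx 1.3281 \cdot 10^{-5}$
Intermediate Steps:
$\frac{1}{\left(\left(A{\left(l{\left(4 \right)} \right)} - -9876\right) + 9855\right) + 55564} = \frac{1}{\left(\left(\left(\frac{1}{4}\right)^{2} - -9876\right) + 9855\right) + 55564} = \frac{1}{\left(\left(\left(\frac{1}{4}\right)^{2} + \left(-1124 + 11000\right)\right) + 9855\right) + 55564} = \frac{1}{\left(\left(\frac{1}{16} + 9876\right) + 9855\right) + 55564} = \frac{1}{\left(\frac{158017}{16} + 9855\right) + 55564} = \frac{1}{\frac{315697}{16} + 55564} = \frac{1}{\frac{1204721}{16}} = \frac{16}{1204721}$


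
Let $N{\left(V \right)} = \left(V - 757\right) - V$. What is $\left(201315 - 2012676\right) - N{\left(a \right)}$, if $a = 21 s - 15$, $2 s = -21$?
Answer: $-1810604$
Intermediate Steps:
$s = - \frac{21}{2}$ ($s = \frac{1}{2} \left(-21\right) = - \frac{21}{2} \approx -10.5$)
$a = - \frac{471}{2}$ ($a = 21 \left(- \frac{21}{2}\right) - 15 = - \frac{441}{2} - 15 = - \frac{471}{2} \approx -235.5$)
$N{\left(V \right)} = -757$ ($N{\left(V \right)} = \left(V - 757\right) - V = \left(-757 + V\right) - V = -757$)
$\left(201315 - 2012676\right) - N{\left(a \right)} = \left(201315 - 2012676\right) - -757 = -1811361 + 757 = -1810604$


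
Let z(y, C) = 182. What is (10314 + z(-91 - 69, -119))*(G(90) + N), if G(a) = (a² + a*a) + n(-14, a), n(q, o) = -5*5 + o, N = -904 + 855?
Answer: 170203136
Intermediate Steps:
N = -49
n(q, o) = -25 + o
G(a) = -25 + a + 2*a² (G(a) = (a² + a*a) + (-25 + a) = (a² + a²) + (-25 + a) = 2*a² + (-25 + a) = -25 + a + 2*a²)
(10314 + z(-91 - 69, -119))*(G(90) + N) = (10314 + 182)*((-25 + 90 + 2*90²) - 49) = 10496*((-25 + 90 + 2*8100) - 49) = 10496*((-25 + 90 + 16200) - 49) = 10496*(16265 - 49) = 10496*16216 = 170203136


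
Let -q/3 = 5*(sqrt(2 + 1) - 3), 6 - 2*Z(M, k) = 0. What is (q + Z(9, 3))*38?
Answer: 1824 - 570*sqrt(3) ≈ 836.73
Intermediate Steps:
Z(M, k) = 3 (Z(M, k) = 3 - 1/2*0 = 3 + 0 = 3)
q = 45 - 15*sqrt(3) (q = -15*(sqrt(2 + 1) - 3) = -15*(sqrt(3) - 3) = -15*(-3 + sqrt(3)) = -3*(-15 + 5*sqrt(3)) = 45 - 15*sqrt(3) ≈ 19.019)
(q + Z(9, 3))*38 = ((45 - 15*sqrt(3)) + 3)*38 = (48 - 15*sqrt(3))*38 = 1824 - 570*sqrt(3)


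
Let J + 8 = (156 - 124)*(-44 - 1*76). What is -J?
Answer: 3848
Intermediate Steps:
J = -3848 (J = -8 + (156 - 124)*(-44 - 1*76) = -8 + 32*(-44 - 76) = -8 + 32*(-120) = -8 - 3840 = -3848)
-J = -1*(-3848) = 3848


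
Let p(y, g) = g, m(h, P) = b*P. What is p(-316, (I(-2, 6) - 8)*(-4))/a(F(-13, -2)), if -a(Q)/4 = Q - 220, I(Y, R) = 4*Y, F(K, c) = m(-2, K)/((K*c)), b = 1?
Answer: 32/441 ≈ 0.072562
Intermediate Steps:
m(h, P) = P (m(h, P) = 1*P = P)
F(K, c) = 1/c (F(K, c) = K/((K*c)) = K*(1/(K*c)) = 1/c)
a(Q) = 880 - 4*Q (a(Q) = -4*(Q - 220) = -4*(-220 + Q) = 880 - 4*Q)
p(-316, (I(-2, 6) - 8)*(-4))/a(F(-13, -2)) = ((4*(-2) - 8)*(-4))/(880 - 4/(-2)) = ((-8 - 8)*(-4))/(880 - 4*(-½)) = (-16*(-4))/(880 + 2) = 64/882 = 64*(1/882) = 32/441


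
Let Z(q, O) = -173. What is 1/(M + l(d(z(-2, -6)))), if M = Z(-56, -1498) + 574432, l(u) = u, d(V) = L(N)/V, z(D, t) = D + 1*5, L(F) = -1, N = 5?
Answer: 3/1722776 ≈ 1.7414e-6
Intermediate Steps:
z(D, t) = 5 + D (z(D, t) = D + 5 = 5 + D)
d(V) = -1/V
M = 574259 (M = -173 + 574432 = 574259)
1/(M + l(d(z(-2, -6)))) = 1/(574259 - 1/(5 - 2)) = 1/(574259 - 1/3) = 1/(574259 - 1*⅓) = 1/(574259 - ⅓) = 1/(1722776/3) = 3/1722776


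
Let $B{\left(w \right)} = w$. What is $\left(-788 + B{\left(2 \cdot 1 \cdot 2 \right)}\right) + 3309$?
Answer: $2525$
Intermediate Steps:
$\left(-788 + B{\left(2 \cdot 1 \cdot 2 \right)}\right) + 3309 = \left(-788 + 2 \cdot 1 \cdot 2\right) + 3309 = \left(-788 + 2 \cdot 2\right) + 3309 = \left(-788 + 4\right) + 3309 = -784 + 3309 = 2525$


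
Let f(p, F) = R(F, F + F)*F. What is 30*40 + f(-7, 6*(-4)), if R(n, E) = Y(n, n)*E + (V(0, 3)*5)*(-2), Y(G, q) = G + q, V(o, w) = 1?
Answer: -53856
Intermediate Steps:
R(n, E) = -10 + 2*E*n (R(n, E) = (n + n)*E + (1*5)*(-2) = (2*n)*E + 5*(-2) = 2*E*n - 10 = -10 + 2*E*n)
f(p, F) = F*(-10 + 4*F²) (f(p, F) = (-10 + 2*(F + F)*F)*F = (-10 + 2*(2*F)*F)*F = (-10 + 4*F²)*F = F*(-10 + 4*F²))
30*40 + f(-7, 6*(-4)) = 30*40 + (-60*(-4) + 4*(6*(-4))³) = 1200 + (-10*(-24) + 4*(-24)³) = 1200 + (240 + 4*(-13824)) = 1200 + (240 - 55296) = 1200 - 55056 = -53856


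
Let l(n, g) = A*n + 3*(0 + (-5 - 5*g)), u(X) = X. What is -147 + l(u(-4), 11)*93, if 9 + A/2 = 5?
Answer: -13911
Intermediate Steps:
A = -8 (A = -18 + 2*5 = -18 + 10 = -8)
l(n, g) = -15 - 15*g - 8*n (l(n, g) = -8*n + 3*(0 + (-5 - 5*g)) = -8*n + 3*(-5 - 5*g) = -8*n + (-15 - 15*g) = -15 - 15*g - 8*n)
-147 + l(u(-4), 11)*93 = -147 + (-15 - 15*11 - 8*(-4))*93 = -147 + (-15 - 165 + 32)*93 = -147 - 148*93 = -147 - 13764 = -13911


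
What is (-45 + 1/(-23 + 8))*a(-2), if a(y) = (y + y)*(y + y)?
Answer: -10816/15 ≈ -721.07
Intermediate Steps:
a(y) = 4*y**2 (a(y) = (2*y)*(2*y) = 4*y**2)
(-45 + 1/(-23 + 8))*a(-2) = (-45 + 1/(-23 + 8))*(4*(-2)**2) = (-45 + 1/(-15))*(4*4) = (-45 - 1/15)*16 = -676/15*16 = -10816/15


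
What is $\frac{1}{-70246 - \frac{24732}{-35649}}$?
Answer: $- \frac{3961}{278241658} \approx -1.4236 \cdot 10^{-5}$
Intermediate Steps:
$\frac{1}{-70246 - \frac{24732}{-35649}} = \frac{1}{-70246 - - \frac{2748}{3961}} = \frac{1}{-70246 + \frac{2748}{3961}} = \frac{1}{- \frac{278241658}{3961}} = - \frac{3961}{278241658}$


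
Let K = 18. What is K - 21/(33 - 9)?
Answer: 137/8 ≈ 17.125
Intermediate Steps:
K - 21/(33 - 9) = 18 - 21/(33 - 9) = 18 - 21/24 = 18 - 21*1/24 = 18 - 7/8 = 137/8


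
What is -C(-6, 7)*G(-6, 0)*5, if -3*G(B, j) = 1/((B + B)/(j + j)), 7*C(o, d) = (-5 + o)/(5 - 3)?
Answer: 0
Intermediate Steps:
C(o, d) = -5/14 + o/14 (C(o, d) = ((-5 + o)/(5 - 3))/7 = ((-5 + o)/2)/7 = ((-5 + o)*(1/2))/7 = (-5/2 + o/2)/7 = -5/14 + o/14)
G(B, j) = -j/(3*B) (G(B, j) = -(j + j)/(B + B)/3 = -j/B/3 = -j/(3*B))
-C(-6, 7)*G(-6, 0)*5 = -(-5/14 + (1/14)*(-6))*(-1/3*0/(-6))*5 = -(-5/14 - 3/7)*(-1/3*0*(-1/6))*5 = -(-11/14*0)*5 = -0*5 = -1*0 = 0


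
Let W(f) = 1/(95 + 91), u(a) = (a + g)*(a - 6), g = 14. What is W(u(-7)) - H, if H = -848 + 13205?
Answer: -2298401/186 ≈ -12357.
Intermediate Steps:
u(a) = (-6 + a)*(14 + a) (u(a) = (a + 14)*(a - 6) = (14 + a)*(-6 + a) = (-6 + a)*(14 + a))
H = 12357
W(f) = 1/186
W(u(-7)) - H = 1/186 - 1*12357 = 1/186 - 12357 = -2298401/186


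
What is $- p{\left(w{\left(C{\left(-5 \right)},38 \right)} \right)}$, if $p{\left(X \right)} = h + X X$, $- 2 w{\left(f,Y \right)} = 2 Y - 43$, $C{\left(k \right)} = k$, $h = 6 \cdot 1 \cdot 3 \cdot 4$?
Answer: $- \frac{1377}{4} \approx -344.25$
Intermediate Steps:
$h = 72$ ($h = 6 \cdot 12 = 72$)
$w{\left(f,Y \right)} = \frac{43}{2} - Y$ ($w{\left(f,Y \right)} = - \frac{2 Y - 43}{2} = - \frac{-43 + 2 Y}{2} = \frac{43}{2} - Y$)
$p{\left(X \right)} = 72 + X^{2}$ ($p{\left(X \right)} = 72 + X X = 72 + X^{2}$)
$- p{\left(w{\left(C{\left(-5 \right)},38 \right)} \right)} = - (72 + \left(\frac{43}{2} - 38\right)^{2}) = - (72 + \left(- \frac{33}{2}\right)^{2}) = - (72 + \frac{1089}{4}) = \left(-1\right) \frac{1377}{4} = - \frac{1377}{4}$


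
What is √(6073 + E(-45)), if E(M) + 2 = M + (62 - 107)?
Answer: √5981 ≈ 77.337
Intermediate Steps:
E(M) = -47 + M (E(M) = -2 + (M + (62 - 107)) = -2 + (M - 45) = -2 + (-45 + M) = -47 + M)
√(6073 + E(-45)) = √(6073 + (-47 - 45)) = √(6073 - 92) = √5981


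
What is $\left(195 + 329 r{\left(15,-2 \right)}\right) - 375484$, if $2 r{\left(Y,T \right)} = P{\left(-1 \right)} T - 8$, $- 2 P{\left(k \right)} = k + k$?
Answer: $-376934$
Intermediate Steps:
$P{\left(k \right)} = - k$ ($P{\left(k \right)} = - \frac{k + k}{2} = - \frac{2 k}{2} = - k$)
$r{\left(Y,T \right)} = -4 + \frac{T}{2}$ ($r{\left(Y,T \right)} = \frac{\left(-1\right) \left(-1\right) T - 8}{2} = \frac{1 T - 8}{2} = \frac{T - 8}{2} = \frac{-8 + T}{2} = -4 + \frac{T}{2}$)
$\left(195 + 329 r{\left(15,-2 \right)}\right) - 375484 = \left(195 + 329 \left(-4 + \frac{1}{2} \left(-2\right)\right)\right) - 375484 = \left(195 + 329 \left(-4 - 1\right)\right) - 375484 = \left(195 + 329 \left(-5\right)\right) - 375484 = \left(195 - 1645\right) - 375484 = -1450 - 375484 = -376934$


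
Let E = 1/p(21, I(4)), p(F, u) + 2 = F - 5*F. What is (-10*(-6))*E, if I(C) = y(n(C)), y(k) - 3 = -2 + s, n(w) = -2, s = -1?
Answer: -30/43 ≈ -0.69767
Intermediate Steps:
y(k) = 0 (y(k) = 3 + (-2 - 1) = 3 - 3 = 0)
I(C) = 0
p(F, u) = -2 - 4*F (p(F, u) = -2 + (F - 5*F) = -2 - 4*F)
E = -1/86 (E = 1/(-2 - 4*21) = 1/(-2 - 84) = 1/(-86) = -1/86 ≈ -0.011628)
(-10*(-6))*E = -10*(-6)*(-1/86) = 60*(-1/86) = -30/43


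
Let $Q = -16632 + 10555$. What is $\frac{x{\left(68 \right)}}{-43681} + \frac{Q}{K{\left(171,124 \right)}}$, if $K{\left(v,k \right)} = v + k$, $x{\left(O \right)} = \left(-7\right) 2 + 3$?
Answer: $- \frac{409008}{19855} \approx -20.6$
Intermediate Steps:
$Q = -6077$
$x{\left(O \right)} = -11$ ($x{\left(O \right)} = -14 + 3 = -11$)
$K{\left(v,k \right)} = k + v$
$\frac{x{\left(68 \right)}}{-43681} + \frac{Q}{K{\left(171,124 \right)}} = - \frac{11}{-43681} - \frac{6077}{124 + 171} = \left(-11\right) \left(- \frac{1}{43681}\right) - \frac{6077}{295} = \frac{1}{3971} - \frac{103}{5} = - \frac{409008}{19855}$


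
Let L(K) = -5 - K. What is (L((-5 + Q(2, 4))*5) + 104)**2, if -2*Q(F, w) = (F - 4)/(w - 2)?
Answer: 59049/4 ≈ 14762.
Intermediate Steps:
Q(F, w) = -(-4 + F)/(2*(-2 + w)) (Q(F, w) = -(F - 4)/(2*(w - 2)) = -(-4 + F)/(2*(-2 + w)))
(L((-5 + Q(2, 4))*5) + 104)**2 = ((-5 - (-5 + (4 - 1*2)/(2*(-2 + 4)))*5) + 104)**2 = ((-5 - (-5 + (1/2)*(4 - 2)/2)*5) + 104)**2 = ((-5 - (-5 + (1/2)*(1/2)*2)*5) + 104)**2 = ((-5 - (-5 + 1/2)*5) + 104)**2 = ((-5 - (-9)*5/2) + 104)**2 = ((-5 - 1*(-45/2)) + 104)**2 = ((-5 + 45/2) + 104)**2 = (35/2 + 104)**2 = (243/2)**2 = 59049/4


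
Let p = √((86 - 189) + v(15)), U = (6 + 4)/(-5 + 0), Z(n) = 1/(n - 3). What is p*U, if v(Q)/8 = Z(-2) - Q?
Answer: -2*I*√5615/5 ≈ -29.973*I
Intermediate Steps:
Z(n) = 1/(-3 + n)
v(Q) = -8/5 - 8*Q (v(Q) = 8*(1/(-3 - 2) - Q) = 8*(1/(-5) - Q) = 8*(-⅕ - Q) = -8/5 - 8*Q)
U = -2 (U = 10/(-5) = 10*(-⅕) = -2)
p = I*√5615/5 (p = √((86 - 189) + (-8/5 - 8*15)) = √(-103 + (-8/5 - 120)) = √(-103 - 608/5) = √(-1123/5) = I*√5615/5 ≈ 14.987*I)
p*U = (I*√5615/5)*(-2) = -2*I*√5615/5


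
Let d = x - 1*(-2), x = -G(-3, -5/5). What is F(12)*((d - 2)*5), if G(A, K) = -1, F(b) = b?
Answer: 60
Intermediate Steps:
x = 1 (x = -1*(-1) = 1)
d = 3 (d = 1 - 1*(-2) = 1 + 2 = 3)
F(12)*((d - 2)*5) = 12*((3 - 2)*5) = 12*(1*5) = 12*5 = 60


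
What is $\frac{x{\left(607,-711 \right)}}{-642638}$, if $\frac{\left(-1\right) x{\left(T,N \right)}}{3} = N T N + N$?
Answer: $\frac{460275804}{321319} \approx 1432.5$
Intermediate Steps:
$x{\left(T,N \right)} = - 3 N - 3 T N^{2}$ ($x{\left(T,N \right)} = - 3 \left(N T N + N\right) = - 3 \left(T N^{2} + N\right) = - 3 \left(N + T N^{2}\right) = - 3 N - 3 T N^{2}$)
$\frac{x{\left(607,-711 \right)}}{-642638} = \frac{\left(-3\right) \left(-711\right) \left(1 - 431577\right)}{-642638} = \left(-3\right) \left(-711\right) \left(1 - 431577\right) \left(- \frac{1}{642638}\right) = \left(-3\right) \left(-711\right) \left(-431576\right) \left(- \frac{1}{642638}\right) = \left(-920551608\right) \left(- \frac{1}{642638}\right) = \frac{460275804}{321319}$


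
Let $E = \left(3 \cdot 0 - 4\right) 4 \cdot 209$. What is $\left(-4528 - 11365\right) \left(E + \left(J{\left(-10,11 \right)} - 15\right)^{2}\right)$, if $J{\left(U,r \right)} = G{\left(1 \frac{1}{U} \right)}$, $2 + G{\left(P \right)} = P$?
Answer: $\frac{4849891987}{100} \approx 4.8499 \cdot 10^{7}$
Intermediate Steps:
$G{\left(P \right)} = -2 + P$
$J{\left(U,r \right)} = -2 + \frac{1}{U}$ ($J{\left(U,r \right)} = -2 + 1 \frac{1}{U} = -2 + \frac{1}{U}$)
$E = -3344$ ($E = \left(0 - 4\right) 4 \cdot 209 = \left(-4\right) 4 \cdot 209 = \left(-16\right) 209 = -3344$)
$\left(-4528 - 11365\right) \left(E + \left(J{\left(-10,11 \right)} - 15\right)^{2}\right) = \left(-4528 - 11365\right) \left(-3344 + \left(\left(-2 + \frac{1}{-10}\right) - 15\right)^{2}\right) = - 15893 \left(-3344 + \left(\left(-2 - \frac{1}{10}\right) - 15\right)^{2}\right) = - 15893 \left(-3344 + \left(- \frac{21}{10} - 15\right)^{2}\right) = - 15893 \left(-3344 + \left(- \frac{171}{10}\right)^{2}\right) = - 15893 \left(-3344 + \frac{29241}{100}\right) = \left(-15893\right) \left(- \frac{305159}{100}\right) = \frac{4849891987}{100}$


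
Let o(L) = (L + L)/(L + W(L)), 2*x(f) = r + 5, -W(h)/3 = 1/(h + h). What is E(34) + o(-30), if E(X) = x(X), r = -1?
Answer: 2398/599 ≈ 4.0033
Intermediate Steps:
W(h) = -3/(2*h) (W(h) = -3/(h + h) = -3*1/(2*h) = -3/(2*h))
x(f) = 2 (x(f) = (-1 + 5)/2 = (1/2)*4 = 2)
E(X) = 2
o(L) = 2*L/(L - 3/(2*L)) (o(L) = (L + L)/(L - 3/(2*L)) = (2*L)/(L - 3/(2*L)) = 2*L/(L - 3/(2*L)))
E(34) + o(-30) = 2 + 4*(-30)**2/(-3 + 2*(-30)**2) = 2 + 4*900/(-3 + 2*900) = 2 + 4*900/(-3 + 1800) = 2 + 4*900/1797 = 2 + 4*900*(1/1797) = 2 + 1200/599 = 2398/599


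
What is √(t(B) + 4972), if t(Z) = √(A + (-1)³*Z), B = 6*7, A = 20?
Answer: √(4972 + I*√22) ≈ 70.512 + 0.0333*I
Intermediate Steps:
B = 42
t(Z) = √(20 - Z) (t(Z) = √(20 + (-1)³*Z) = √(20 - Z))
√(t(B) + 4972) = √(√(20 - 1*42) + 4972) = √(√(20 - 42) + 4972) = √(√(-22) + 4972) = √(I*√22 + 4972) = √(4972 + I*√22)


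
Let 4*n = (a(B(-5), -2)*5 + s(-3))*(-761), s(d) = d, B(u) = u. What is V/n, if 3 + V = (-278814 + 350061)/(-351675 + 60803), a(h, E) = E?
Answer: -943863/719399174 ≈ -0.0013120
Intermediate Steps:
V = -943863/290872 (V = -3 + (-278814 + 350061)/(-351675 + 60803) = -3 + 71247/(-290872) = -3 + 71247*(-1/290872) = -3 - 71247/290872 = -943863/290872 ≈ -3.2449)
n = 9893/4 (n = ((-2*5 - 3)*(-761))/4 = ((-10 - 3)*(-761))/4 = (-13*(-761))/4 = (¼)*9893 = 9893/4 ≈ 2473.3)
V/n = -943863/(290872*9893/4) = -943863/290872*4/9893 = -943863/719399174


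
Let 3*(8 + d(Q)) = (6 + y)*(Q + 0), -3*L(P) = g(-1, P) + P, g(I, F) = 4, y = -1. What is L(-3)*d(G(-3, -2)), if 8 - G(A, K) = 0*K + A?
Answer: -31/9 ≈ -3.4444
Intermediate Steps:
G(A, K) = 8 - A (G(A, K) = 8 - (0*K + A) = 8 - (0 + A) = 8 - A)
L(P) = -4/3 - P/3 (L(P) = -(4 + P)/3 = -4/3 - P/3)
d(Q) = -8 + 5*Q/3 (d(Q) = -8 + ((6 - 1)*(Q + 0))/3 = -8 + (5*Q)/3 = -8 + 5*Q/3)
L(-3)*d(G(-3, -2)) = (-4/3 - ⅓*(-3))*(-8 + 5*(8 - 1*(-3))/3) = (-4/3 + 1)*(-8 + 5*(8 + 3)/3) = -(-8 + (5/3)*11)/3 = -(-8 + 55/3)/3 = -⅓*31/3 = -31/9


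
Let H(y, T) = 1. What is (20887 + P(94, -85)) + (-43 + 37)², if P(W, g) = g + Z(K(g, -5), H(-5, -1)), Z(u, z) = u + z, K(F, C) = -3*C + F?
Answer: 20769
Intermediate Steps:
K(F, C) = F - 3*C
P(W, g) = 16 + 2*g (P(W, g) = g + ((g - 3*(-5)) + 1) = g + ((g + 15) + 1) = g + ((15 + g) + 1) = g + (16 + g) = 16 + 2*g)
(20887 + P(94, -85)) + (-43 + 37)² = (20887 + (16 + 2*(-85))) + (-43 + 37)² = (20887 + (16 - 170)) + (-6)² = (20887 - 154) + 36 = 20733 + 36 = 20769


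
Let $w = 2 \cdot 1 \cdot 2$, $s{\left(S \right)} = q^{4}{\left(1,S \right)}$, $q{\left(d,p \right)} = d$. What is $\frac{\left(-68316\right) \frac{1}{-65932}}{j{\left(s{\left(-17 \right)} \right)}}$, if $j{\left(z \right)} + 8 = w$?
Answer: $- \frac{17079}{65932} \approx -0.25904$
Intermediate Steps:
$s{\left(S \right)} = 1$ ($s{\left(S \right)} = 1^{4} = 1$)
$w = 4$ ($w = 2 \cdot 2 = 4$)
$j{\left(z \right)} = -4$ ($j{\left(z \right)} = -8 + 4 = -4$)
$\frac{\left(-68316\right) \frac{1}{-65932}}{j{\left(s{\left(-17 \right)} \right)}} = \frac{\left(-68316\right) \frac{1}{-65932}}{-4} = \left(-68316\right) \left(- \frac{1}{65932}\right) \left(- \frac{1}{4}\right) = \frac{17079}{16483} \left(- \frac{1}{4}\right) = - \frac{17079}{65932}$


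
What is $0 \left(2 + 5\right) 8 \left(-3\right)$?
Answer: $0$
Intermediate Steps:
$0 \left(2 + 5\right) 8 \left(-3\right) = 0 \cdot 7 \cdot 8 \left(-3\right) = 0 \cdot 8 \left(-3\right) = 0 \left(-3\right) = 0$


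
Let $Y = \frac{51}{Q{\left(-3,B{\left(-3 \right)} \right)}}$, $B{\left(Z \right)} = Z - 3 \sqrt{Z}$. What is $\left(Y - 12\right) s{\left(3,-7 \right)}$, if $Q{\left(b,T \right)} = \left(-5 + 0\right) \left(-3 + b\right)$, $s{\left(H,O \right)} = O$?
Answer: $\frac{721}{10} \approx 72.1$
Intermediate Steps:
$Q{\left(b,T \right)} = 15 - 5 b$ ($Q{\left(b,T \right)} = - 5 \left(-3 + b\right) = 15 - 5 b$)
$Y = \frac{17}{10}$ ($Y = \frac{51}{15 - -15} = \frac{51}{15 + 15} = \frac{51}{30} = 51 \cdot \frac{1}{30} = \frac{17}{10} \approx 1.7$)
$\left(Y - 12\right) s{\left(3,-7 \right)} = \left(\frac{17}{10} - 12\right) \left(-7\right) = \left(- \frac{103}{10}\right) \left(-7\right) = \frac{721}{10}$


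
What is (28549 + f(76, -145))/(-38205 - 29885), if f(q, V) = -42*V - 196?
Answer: -34443/68090 ≈ -0.50585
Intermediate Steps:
f(q, V) = -196 - 42*V
(28549 + f(76, -145))/(-38205 - 29885) = (28549 + (-196 - 42*(-145)))/(-38205 - 29885) = (28549 + (-196 + 6090))/(-68090) = (28549 + 5894)*(-1/68090) = 34443*(-1/68090) = -34443/68090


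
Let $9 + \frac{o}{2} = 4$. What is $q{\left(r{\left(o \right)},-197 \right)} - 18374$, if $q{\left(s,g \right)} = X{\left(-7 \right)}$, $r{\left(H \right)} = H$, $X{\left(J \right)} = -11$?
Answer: $-18385$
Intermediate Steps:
$o = -10$ ($o = -18 + 2 \cdot 4 = -18 + 8 = -10$)
$q{\left(s,g \right)} = -11$
$q{\left(r{\left(o \right)},-197 \right)} - 18374 = -11 - 18374 = -18385$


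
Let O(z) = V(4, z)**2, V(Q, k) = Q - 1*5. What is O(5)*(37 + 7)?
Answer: 44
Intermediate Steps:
V(Q, k) = -5 + Q (V(Q, k) = Q - 5 = -5 + Q)
O(z) = 1 (O(z) = (-5 + 4)**2 = (-1)**2 = 1)
O(5)*(37 + 7) = 1*(37 + 7) = 1*44 = 44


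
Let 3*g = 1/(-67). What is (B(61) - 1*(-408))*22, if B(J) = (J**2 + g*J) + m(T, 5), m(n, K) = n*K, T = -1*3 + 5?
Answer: 18301316/201 ≈ 91051.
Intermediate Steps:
T = 2 (T = -3 + 5 = 2)
m(n, K) = K*n
g = -1/201 (g = (1/3)/(-67) = (1/3)*(-1/67) = -1/201 ≈ -0.0049751)
B(J) = 10 + J**2 - J/201 (B(J) = (J**2 - J/201) + 5*2 = (J**2 - J/201) + 10 = 10 + J**2 - J/201)
(B(61) - 1*(-408))*22 = ((10 + 61**2 - 1/201*61) - 1*(-408))*22 = ((10 + 3721 - 61/201) + 408)*22 = (749870/201 + 408)*22 = (831878/201)*22 = 18301316/201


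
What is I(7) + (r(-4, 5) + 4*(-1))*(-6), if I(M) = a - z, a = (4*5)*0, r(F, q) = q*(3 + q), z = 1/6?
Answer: -1297/6 ≈ -216.17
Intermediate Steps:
z = ⅙ ≈ 0.16667
a = 0 (a = 20*0 = 0)
I(M) = -⅙ (I(M) = 0 - 1*⅙ = 0 - ⅙ = -⅙)
I(7) + (r(-4, 5) + 4*(-1))*(-6) = -⅙ + (5*(3 + 5) + 4*(-1))*(-6) = -⅙ + (5*8 - 4)*(-6) = -⅙ + (40 - 4)*(-6) = -⅙ + 36*(-6) = -⅙ - 216 = -1297/6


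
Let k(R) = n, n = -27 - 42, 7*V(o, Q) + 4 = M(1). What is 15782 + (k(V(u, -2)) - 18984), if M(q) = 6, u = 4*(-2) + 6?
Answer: -3271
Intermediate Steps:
u = -2 (u = -8 + 6 = -2)
V(o, Q) = 2/7 (V(o, Q) = -4/7 + (1/7)*6 = -4/7 + 6/7 = 2/7)
n = -69
k(R) = -69
15782 + (k(V(u, -2)) - 18984) = 15782 + (-69 - 18984) = 15782 - 19053 = -3271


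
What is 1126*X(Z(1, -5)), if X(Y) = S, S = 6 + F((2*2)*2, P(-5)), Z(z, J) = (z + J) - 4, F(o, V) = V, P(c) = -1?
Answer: 5630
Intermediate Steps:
Z(z, J) = -4 + J + z (Z(z, J) = (J + z) - 4 = -4 + J + z)
S = 5 (S = 6 - 1 = 5)
X(Y) = 5
1126*X(Z(1, -5)) = 1126*5 = 5630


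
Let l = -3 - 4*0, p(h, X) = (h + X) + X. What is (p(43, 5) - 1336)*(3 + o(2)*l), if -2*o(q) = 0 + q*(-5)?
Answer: 15396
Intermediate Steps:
p(h, X) = h + 2*X (p(h, X) = (X + h) + X = h + 2*X)
l = -3 (l = -3 + 0 = -3)
o(q) = 5*q/2 (o(q) = -(0 + q*(-5))/2 = -(0 - 5*q)/2 = -(-5)*q/2 = 5*q/2)
(p(43, 5) - 1336)*(3 + o(2)*l) = ((43 + 2*5) - 1336)*(3 + ((5/2)*2)*(-3)) = ((43 + 10) - 1336)*(3 + 5*(-3)) = (53 - 1336)*(3 - 15) = -1283*(-12) = 15396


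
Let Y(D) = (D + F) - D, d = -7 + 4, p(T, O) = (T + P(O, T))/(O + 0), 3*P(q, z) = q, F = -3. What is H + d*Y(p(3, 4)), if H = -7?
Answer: 2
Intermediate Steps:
P(q, z) = q/3
p(T, O) = (T + O/3)/O (p(T, O) = (T + O/3)/(O + 0) = (T + O/3)/O)
d = -3
Y(D) = -3 (Y(D) = (D - 3) - D = (-3 + D) - D = -3)
H + d*Y(p(3, 4)) = -7 - 3*(-3) = -7 + 9 = 2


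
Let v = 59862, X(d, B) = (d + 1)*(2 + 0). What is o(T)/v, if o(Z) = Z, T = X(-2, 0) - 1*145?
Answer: -49/19954 ≈ -0.0024556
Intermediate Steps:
X(d, B) = 2 + 2*d (X(d, B) = (1 + d)*2 = 2 + 2*d)
T = -147 (T = (2 + 2*(-2)) - 1*145 = (2 - 4) - 145 = -2 - 145 = -147)
o(T)/v = -147/59862 = -147*1/59862 = -49/19954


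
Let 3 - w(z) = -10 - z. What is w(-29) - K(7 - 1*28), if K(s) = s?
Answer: 5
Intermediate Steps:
w(z) = 13 + z (w(z) = 3 - (-10 - z) = 3 + (10 + z) = 13 + z)
w(-29) - K(7 - 1*28) = (13 - 29) - (7 - 1*28) = -16 - (7 - 28) = -16 - 1*(-21) = -16 + 21 = 5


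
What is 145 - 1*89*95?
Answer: -8310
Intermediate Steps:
145 - 1*89*95 = 145 - 89*95 = 145 - 8455 = -8310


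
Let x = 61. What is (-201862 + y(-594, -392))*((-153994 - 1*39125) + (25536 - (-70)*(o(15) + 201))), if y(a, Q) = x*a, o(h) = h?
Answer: 36300830448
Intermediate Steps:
y(a, Q) = 61*a
(-201862 + y(-594, -392))*((-153994 - 1*39125) + (25536 - (-70)*(o(15) + 201))) = (-201862 + 61*(-594))*((-153994 - 1*39125) + (25536 - (-70)*(15 + 201))) = (-201862 - 36234)*((-153994 - 39125) + (25536 - (-70)*216)) = -238096*(-193119 + (25536 - 1*(-15120))) = -238096*(-193119 + (25536 + 15120)) = -238096*(-193119 + 40656) = -238096*(-152463) = 36300830448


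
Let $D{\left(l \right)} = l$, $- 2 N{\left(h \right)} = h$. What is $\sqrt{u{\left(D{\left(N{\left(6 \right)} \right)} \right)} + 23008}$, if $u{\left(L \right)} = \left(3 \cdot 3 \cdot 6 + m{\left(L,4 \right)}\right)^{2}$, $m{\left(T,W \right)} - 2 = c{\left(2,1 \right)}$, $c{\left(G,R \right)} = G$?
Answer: $2 \sqrt{6593} \approx 162.39$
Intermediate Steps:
$N{\left(h \right)} = - \frac{h}{2}$
$m{\left(T,W \right)} = 4$ ($m{\left(T,W \right)} = 2 + 2 = 4$)
$u{\left(L \right)} = 3364$ ($u{\left(L \right)} = \left(3 \cdot 3 \cdot 6 + 4\right)^{2} = \left(9 \cdot 6 + 4\right)^{2} = \left(54 + 4\right)^{2} = 58^{2} = 3364$)
$\sqrt{u{\left(D{\left(N{\left(6 \right)} \right)} \right)} + 23008} = \sqrt{3364 + 23008} = \sqrt{26372} = 2 \sqrt{6593}$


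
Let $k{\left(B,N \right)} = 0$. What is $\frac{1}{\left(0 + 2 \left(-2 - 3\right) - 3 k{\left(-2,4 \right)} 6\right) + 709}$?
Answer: $\frac{1}{709} \approx 0.0014104$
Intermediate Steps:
$\frac{1}{\left(0 + 2 \left(-2 - 3\right) - 3 k{\left(-2,4 \right)} 6\right) + 709} = \frac{1}{\left(0 + 2 \left(-2 - 3\right) \left(-3\right) 0 \cdot 6\right) + 709} = \frac{1}{\left(0 + 2 \left(-5\right) 0 \cdot 6\right) + 709} = \frac{1}{\left(0 - 0\right) + 709} = \frac{1}{\left(0 + 0\right) + 709} = \frac{1}{0 + 709} = \frac{1}{709}$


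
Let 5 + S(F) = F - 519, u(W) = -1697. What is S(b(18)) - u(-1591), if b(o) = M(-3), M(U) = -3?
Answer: 1170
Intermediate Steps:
b(o) = -3
S(F) = -524 + F (S(F) = -5 + (F - 519) = -5 + (-519 + F) = -524 + F)
S(b(18)) - u(-1591) = (-524 - 3) - 1*(-1697) = -527 + 1697 = 1170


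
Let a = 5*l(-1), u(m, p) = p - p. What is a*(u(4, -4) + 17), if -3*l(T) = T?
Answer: 85/3 ≈ 28.333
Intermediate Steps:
u(m, p) = 0
l(T) = -T/3
a = 5/3 (a = 5*(-⅓*(-1)) = 5*(⅓) = 5/3 ≈ 1.6667)
a*(u(4, -4) + 17) = 5*(0 + 17)/3 = (5/3)*17 = 85/3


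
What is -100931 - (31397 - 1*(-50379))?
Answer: -182707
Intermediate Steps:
-100931 - (31397 - 1*(-50379)) = -100931 - (31397 + 50379) = -100931 - 1*81776 = -100931 - 81776 = -182707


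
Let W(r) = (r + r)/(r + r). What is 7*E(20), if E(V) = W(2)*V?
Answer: 140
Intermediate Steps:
W(r) = 1 (W(r) = (2*r)/((2*r)) = (2*r)*(1/(2*r)) = 1)
E(V) = V (E(V) = 1*V = V)
7*E(20) = 7*20 = 140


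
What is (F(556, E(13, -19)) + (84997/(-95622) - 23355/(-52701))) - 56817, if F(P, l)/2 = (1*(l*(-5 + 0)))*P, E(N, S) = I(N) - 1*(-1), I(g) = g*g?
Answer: -1683180562531487/1679791674 ≈ -1.0020e+6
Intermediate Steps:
I(g) = g²
E(N, S) = 1 + N² (E(N, S) = N² - 1*(-1) = N² + 1 = 1 + N²)
F(P, l) = -10*P*l (F(P, l) = 2*((1*(l*(-5 + 0)))*P) = 2*((1*(l*(-5)))*P) = 2*((1*(-5*l))*P) = 2*((-5*l)*P) = 2*(-5*P*l) = -10*P*l)
(F(556, E(13, -19)) + (84997/(-95622) - 23355/(-52701))) - 56817 = (-10*556*(1 + 13²) + (84997/(-95622) - 23355/(-52701))) - 56817 = (-10*556*(1 + 169) + (84997*(-1/95622) - 23355*(-1/52701))) - 56817 = (-10*556*170 + (-84997/95622 + 7785/17567)) - 56817 = (-945200 - 748725029/1679791674) - 56817 = -1587739838989829/1679791674 - 56817 = -1683180562531487/1679791674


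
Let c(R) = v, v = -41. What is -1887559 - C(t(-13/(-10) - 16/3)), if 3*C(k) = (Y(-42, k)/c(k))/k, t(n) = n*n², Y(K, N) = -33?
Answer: -12463723817869/6603091 ≈ -1.8876e+6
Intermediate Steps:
c(R) = -41
t(n) = n³
C(k) = 11/(41*k) (C(k) = ((-33/(-41))/k)/3 = ((-33*(-1/41))/k)/3 = (33/(41*k))/3 = 11/(41*k))
-1887559 - C(t(-13/(-10) - 16/3)) = -1887559 - 11/(41*((-13/(-10) - 16/3)³)) = -1887559 - 11/(41*((-13*(-⅒) - 16*⅓)³)) = -1887559 - 11/(41*((13/10 - 16/3)³)) = -1887559 - 11/(41*((-121/30)³)) = -1887559 - 11/(41*(-1771561/27000)) = -1887559 - 11*(-27000)/(41*1771561) = -1887559 - 1*(-27000/6603091) = -1887559 + 27000/6603091 = -12463723817869/6603091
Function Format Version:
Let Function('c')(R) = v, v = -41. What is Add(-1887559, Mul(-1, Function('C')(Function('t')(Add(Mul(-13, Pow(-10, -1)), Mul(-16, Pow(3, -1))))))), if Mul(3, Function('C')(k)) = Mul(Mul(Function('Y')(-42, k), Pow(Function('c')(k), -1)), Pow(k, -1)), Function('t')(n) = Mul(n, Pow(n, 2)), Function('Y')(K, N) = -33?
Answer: Rational(-12463723817869, 6603091) ≈ -1.8876e+6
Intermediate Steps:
Function('c')(R) = -41
Function('t')(n) = Pow(n, 3)
Function('C')(k) = Mul(Rational(11, 41), Pow(k, -1)) (Function('C')(k) = Mul(Rational(1, 3), Mul(Mul(-33, Pow(-41, -1)), Pow(k, -1))) = Mul(Rational(1, 3), Mul(Mul(-33, Rational(-1, 41)), Pow(k, -1))) = Mul(Rational(1, 3), Mul(Rational(33, 41), Pow(k, -1))) = Mul(Rational(11, 41), Pow(k, -1)))
Add(-1887559, Mul(-1, Function('C')(Function('t')(Add(Mul(-13, Pow(-10, -1)), Mul(-16, Pow(3, -1))))))) = Add(-1887559, Mul(-1, Mul(Rational(11, 41), Pow(Pow(Add(Mul(-13, Pow(-10, -1)), Mul(-16, Pow(3, -1))), 3), -1)))) = Add(-1887559, Mul(-1, Mul(Rational(11, 41), Pow(Pow(Add(Mul(-13, Rational(-1, 10)), Mul(-16, Rational(1, 3))), 3), -1)))) = Add(-1887559, Mul(-1, Mul(Rational(11, 41), Pow(Pow(Add(Rational(13, 10), Rational(-16, 3)), 3), -1)))) = Add(-1887559, Mul(-1, Mul(Rational(11, 41), Pow(Pow(Rational(-121, 30), 3), -1)))) = Add(-1887559, Mul(-1, Mul(Rational(11, 41), Pow(Rational(-1771561, 27000), -1)))) = Add(-1887559, Mul(-1, Mul(Rational(11, 41), Rational(-27000, 1771561)))) = Add(-1887559, Mul(-1, Rational(-27000, 6603091))) = Add(-1887559, Rational(27000, 6603091)) = Rational(-12463723817869, 6603091)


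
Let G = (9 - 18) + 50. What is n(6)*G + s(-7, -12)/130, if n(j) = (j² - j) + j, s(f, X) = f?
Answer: 191873/130 ≈ 1475.9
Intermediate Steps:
n(j) = j²
G = 41 (G = -9 + 50 = 41)
n(6)*G + s(-7, -12)/130 = 6²*41 - 7/130 = 36*41 - 7*1/130 = 1476 - 7/130 = 191873/130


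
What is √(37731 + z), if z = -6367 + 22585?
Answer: 7*√1101 ≈ 232.27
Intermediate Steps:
z = 16218
√(37731 + z) = √(37731 + 16218) = √53949 = 7*√1101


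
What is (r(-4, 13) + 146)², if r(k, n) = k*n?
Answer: 8836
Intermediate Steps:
(r(-4, 13) + 146)² = (-4*13 + 146)² = (-52 + 146)² = 94² = 8836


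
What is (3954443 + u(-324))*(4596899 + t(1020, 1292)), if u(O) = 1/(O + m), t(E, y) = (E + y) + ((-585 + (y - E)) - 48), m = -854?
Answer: 345531913546275/19 ≈ 1.8186e+13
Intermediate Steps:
t(E, y) = -633 + 2*y (t(E, y) = (E + y) + ((-585 + y - E) - 48) = (E + y) + (-633 + y - E) = -633 + 2*y)
u(O) = 1/(-854 + O) (u(O) = 1/(O - 854) = 1/(-854 + O))
(3954443 + u(-324))*(4596899 + t(1020, 1292)) = (3954443 + 1/(-854 - 324))*(4596899 + (-633 + 2*1292)) = (3954443 + 1/(-1178))*(4596899 + (-633 + 2584)) = (3954443 - 1/1178)*(4596899 + 1951) = (4658333853/1178)*4598850 = 345531913546275/19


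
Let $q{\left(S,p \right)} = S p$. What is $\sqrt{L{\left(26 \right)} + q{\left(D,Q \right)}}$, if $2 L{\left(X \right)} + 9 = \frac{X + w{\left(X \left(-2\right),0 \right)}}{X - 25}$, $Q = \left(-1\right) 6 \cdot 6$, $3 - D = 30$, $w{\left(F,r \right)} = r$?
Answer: $\frac{\sqrt{3922}}{2} \approx 31.313$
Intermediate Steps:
$D = -27$ ($D = 3 - 30 = -27$)
$Q = -36$ ($Q = \left(-6\right) 6 = -36$)
$L{\left(X \right)} = - \frac{9}{2} + \frac{X}{2 \left(-25 + X\right)}$ ($L{\left(X \right)} = - \frac{9}{2} + \frac{\left(X + 0\right) \frac{1}{X - 25}}{2} = - \frac{9}{2} + \frac{X \frac{1}{-25 + X}}{2} = - \frac{9}{2} + \frac{X}{2 \left(-25 + X\right)}$)
$\sqrt{L{\left(26 \right)} + q{\left(D,Q \right)}} = \sqrt{\frac{225 - 208}{2 \left(-25 + 26\right)} - -972} = \sqrt{\frac{225 - 208}{2 \cdot 1} + 972} = \sqrt{\frac{1}{2} \cdot 1 \cdot 17 + 972} = \sqrt{\frac{17}{2} + 972} = \sqrt{\frac{1961}{2}} = \frac{\sqrt{3922}}{2}$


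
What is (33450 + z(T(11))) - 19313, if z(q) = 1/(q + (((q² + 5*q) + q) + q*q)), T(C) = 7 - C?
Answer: 56549/4 ≈ 14137.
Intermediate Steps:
z(q) = 1/(2*q² + 7*q) (z(q) = 1/(q + ((q² + 6*q) + q²)) = 1/(q + (2*q² + 6*q)) = 1/(2*q² + 7*q))
(33450 + z(T(11))) - 19313 = (33450 + 1/((7 - 1*11)*(7 + 2*(7 - 1*11)))) - 19313 = (33450 + 1/((7 - 11)*(7 + 2*(7 - 11)))) - 19313 = (33450 + 1/((-4)*(7 + 2*(-4)))) - 19313 = (33450 - 1/(4*(7 - 8))) - 19313 = (33450 - ¼/(-1)) - 19313 = (33450 - ¼*(-1)) - 19313 = (33450 + ¼) - 19313 = 133801/4 - 19313 = 56549/4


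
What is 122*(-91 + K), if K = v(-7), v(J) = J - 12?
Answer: -13420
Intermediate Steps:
v(J) = -12 + J
K = -19 (K = -12 - 7 = -19)
122*(-91 + K) = 122*(-91 - 19) = 122*(-110) = -13420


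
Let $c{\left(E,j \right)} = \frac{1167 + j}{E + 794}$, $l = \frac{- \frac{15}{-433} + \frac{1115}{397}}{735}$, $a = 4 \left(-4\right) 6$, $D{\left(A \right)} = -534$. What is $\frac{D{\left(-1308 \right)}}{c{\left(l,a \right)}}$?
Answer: $- \frac{3571398882904}{9021192579} \approx -395.89$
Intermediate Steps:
$a = -96$ ($a = \left(-16\right) 6 = -96$)
$l = \frac{97750}{25269447}$ ($l = \left(\left(-15\right) \left(- \frac{1}{433}\right) + 1115 \cdot \frac{1}{397}\right) \frac{1}{735} = \left(\frac{15}{433} + \frac{1115}{397}\right) \frac{1}{735} = \frac{488750}{171901} \cdot \frac{1}{735} = \frac{97750}{25269447} \approx 0.0038683$)
$c{\left(E,j \right)} = \frac{1167 + j}{794 + E}$
$\frac{D{\left(-1308 \right)}}{c{\left(l,a \right)}} = - \frac{534}{\frac{1}{794 + \frac{97750}{25269447}} \left(1167 - 96\right)} = - \frac{534}{\frac{1}{\frac{20064038668}{25269447}} \cdot 1071} = - \frac{534}{\frac{25269447}{20064038668} \cdot 1071} = - \frac{534}{\frac{27063577737}{20064038668}} = \left(-534\right) \frac{20064038668}{27063577737} = - \frac{3571398882904}{9021192579}$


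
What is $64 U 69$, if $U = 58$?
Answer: $256128$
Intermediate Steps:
$64 U 69 = 64 \cdot 58 \cdot 69 = 3712 \cdot 69 = 256128$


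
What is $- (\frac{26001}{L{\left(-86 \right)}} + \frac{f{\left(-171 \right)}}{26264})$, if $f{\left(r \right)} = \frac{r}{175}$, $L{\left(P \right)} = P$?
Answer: $\frac{59752905453}{197636600} \approx 302.34$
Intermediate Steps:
$f{\left(r \right)} = \frac{r}{175}$ ($f{\left(r \right)} = r \frac{1}{175} = \frac{r}{175}$)
$- (\frac{26001}{L{\left(-86 \right)}} + \frac{f{\left(-171 \right)}}{26264}) = - (\frac{26001}{-86} + \frac{\frac{1}{175} \left(-171\right)}{26264}) = - (26001 \left(- \frac{1}{86}\right) - \frac{171}{4596200}) = - (- \frac{26001}{86} - \frac{171}{4596200}) = \left(-1\right) \left(- \frac{59752905453}{197636600}\right) = \frac{59752905453}{197636600}$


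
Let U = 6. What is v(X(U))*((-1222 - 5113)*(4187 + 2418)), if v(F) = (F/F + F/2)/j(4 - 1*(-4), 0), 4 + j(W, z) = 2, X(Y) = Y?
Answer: 83685350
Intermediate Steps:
j(W, z) = -2 (j(W, z) = -4 + 2 = -2)
v(F) = -½ - F/4 (v(F) = (F/F + F/2)/(-2) = (1 + F*(½))*(-½) = (1 + F/2)*(-½) = -½ - F/4)
v(X(U))*((-1222 - 5113)*(4187 + 2418)) = (-½ - ¼*6)*((-1222 - 5113)*(4187 + 2418)) = (-½ - 3/2)*(-6335*6605) = -2*(-41842675) = 83685350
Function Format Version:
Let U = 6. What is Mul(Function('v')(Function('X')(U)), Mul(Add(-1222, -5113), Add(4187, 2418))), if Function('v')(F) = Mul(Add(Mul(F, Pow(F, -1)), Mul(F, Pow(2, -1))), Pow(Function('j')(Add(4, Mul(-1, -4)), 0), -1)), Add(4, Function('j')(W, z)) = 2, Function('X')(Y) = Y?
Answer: 83685350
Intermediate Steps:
Function('j')(W, z) = -2 (Function('j')(W, z) = Add(-4, 2) = -2)
Function('v')(F) = Add(Rational(-1, 2), Mul(Rational(-1, 4), F)) (Function('v')(F) = Mul(Add(Mul(F, Pow(F, -1)), Mul(F, Pow(2, -1))), Pow(-2, -1)) = Mul(Add(1, Mul(F, Rational(1, 2))), Rational(-1, 2)) = Mul(Add(1, Mul(Rational(1, 2), F)), Rational(-1, 2)) = Add(Rational(-1, 2), Mul(Rational(-1, 4), F)))
Mul(Function('v')(Function('X')(U)), Mul(Add(-1222, -5113), Add(4187, 2418))) = Mul(Add(Rational(-1, 2), Mul(Rational(-1, 4), 6)), Mul(Add(-1222, -5113), Add(4187, 2418))) = Mul(Add(Rational(-1, 2), Rational(-3, 2)), Mul(-6335, 6605)) = Mul(-2, -41842675) = 83685350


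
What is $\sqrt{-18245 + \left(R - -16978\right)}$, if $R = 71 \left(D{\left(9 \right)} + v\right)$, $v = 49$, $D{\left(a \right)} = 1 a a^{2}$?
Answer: $\sqrt{53971} \approx 232.32$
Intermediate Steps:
$D{\left(a \right)} = a^{3}$ ($D{\left(a \right)} = a a^{2} = a^{3}$)
$R = 55238$ ($R = 71 \left(9^{3} + 49\right) = 71 \left(729 + 49\right) = 71 \cdot 778 = 55238$)
$\sqrt{-18245 + \left(R - -16978\right)} = \sqrt{-18245 + \left(55238 - -16978\right)} = \sqrt{-18245 + \left(55238 + 16978\right)} = \sqrt{-18245 + 72216} = \sqrt{53971}$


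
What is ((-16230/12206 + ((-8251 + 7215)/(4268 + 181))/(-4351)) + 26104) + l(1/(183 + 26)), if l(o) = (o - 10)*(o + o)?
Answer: 7089525649230165775/271602541976403 ≈ 26103.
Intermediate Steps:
l(o) = 2*o*(-10 + o) (l(o) = (-10 + o)*(2*o) = 2*o*(-10 + o))
((-16230/12206 + ((-8251 + 7215)/(4268 + 181))/(-4351)) + 26104) + l(1/(183 + 26)) = ((-16230/12206 + ((-8251 + 7215)/(4268 + 181))/(-4351)) + 26104) + 2*(-10 + 1/(183 + 26))/(183 + 26) = ((-16230*1/12206 - 1036/4449*(-1/4351)) + 26104) + 2*(-10 + 1/209)/209 = ((-8115/6103 - 1036*1/4449*(-1/4351)) + 26104) + 2*(1/209)*(-10 + 1/209) = ((-8115/6103 - 1036/4449*(-1/4351)) + 26104) + 2*(1/209)*(-2089/209) = ((-8115/6103 + 1036/19357599) + 26104) - 4178/43681 = (-157080593177/118139426697 + 26104) - 4178/43681 = 3083754513905311/118139426697 - 4178/43681 = 7089525649230165775/271602541976403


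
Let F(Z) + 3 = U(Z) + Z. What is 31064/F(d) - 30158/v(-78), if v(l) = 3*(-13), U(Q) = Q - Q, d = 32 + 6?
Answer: 2267026/1365 ≈ 1660.8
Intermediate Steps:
d = 38
U(Q) = 0
v(l) = -39
F(Z) = -3 + Z (F(Z) = -3 + (0 + Z) = -3 + Z)
31064/F(d) - 30158/v(-78) = 31064/(-3 + 38) - 30158/(-39) = 31064/35 - 30158*(-1/39) = 31064*(1/35) + 30158/39 = 31064/35 + 30158/39 = 2267026/1365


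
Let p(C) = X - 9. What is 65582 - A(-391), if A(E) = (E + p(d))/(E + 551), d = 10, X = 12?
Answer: 2623377/40 ≈ 65584.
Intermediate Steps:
p(C) = 3 (p(C) = 12 - 9 = 3)
A(E) = (3 + E)/(551 + E) (A(E) = (E + 3)/(E + 551) = (3 + E)/(551 + E))
65582 - A(-391) = 65582 - (3 - 391)/(551 - 391) = 65582 - (-388)/160 = 65582 - 1*(-97/40) = 65582 + 97/40 = 2623377/40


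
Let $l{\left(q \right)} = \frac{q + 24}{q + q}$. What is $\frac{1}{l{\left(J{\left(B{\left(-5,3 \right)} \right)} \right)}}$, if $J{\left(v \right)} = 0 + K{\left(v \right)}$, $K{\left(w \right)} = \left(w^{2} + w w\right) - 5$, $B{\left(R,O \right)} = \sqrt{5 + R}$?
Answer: $- \frac{10}{19} \approx -0.52632$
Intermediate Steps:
$K{\left(w \right)} = -5 + 2 w^{2}$ ($K{\left(w \right)} = \left(w^{2} + w^{2}\right) - 5 = 2 w^{2} - 5 = -5 + 2 w^{2}$)
$J{\left(v \right)} = -5 + 2 v^{2}$ ($J{\left(v \right)} = 0 + \left(-5 + 2 v^{2}\right) = -5 + 2 v^{2}$)
$l{\left(q \right)} = \frac{24 + q}{2 q}$
$\frac{1}{l{\left(J{\left(B{\left(-5,3 \right)} \right)} \right)}} = \frac{1}{\frac{1}{2} \frac{1}{-5 + 2 \left(\sqrt{5 - 5}\right)^{2}} \left(24 - \left(5 - 2 \left(\sqrt{5 - 5}\right)^{2}\right)\right)} = \frac{1}{\frac{1}{2} \frac{1}{-5 + 2 \left(\sqrt{0}\right)^{2}} \left(24 - \left(5 - 2 \left(\sqrt{0}\right)^{2}\right)\right)} = \frac{1}{\frac{1}{2} \frac{1}{-5 + 2 \cdot 0^{2}} \left(24 - \left(5 - 2 \cdot 0^{2}\right)\right)} = \frac{1}{\frac{1}{2} \frac{1}{-5 + 2 \cdot 0} \left(24 + \left(-5 + 2 \cdot 0\right)\right)} = \frac{1}{\frac{1}{2} \frac{1}{-5 + 0} \left(24 + \left(-5 + 0\right)\right)} = \frac{1}{\frac{1}{2} \frac{1}{-5} \left(24 - 5\right)} = \frac{1}{\frac{1}{2} \left(- \frac{1}{5}\right) 19} = \frac{1}{- \frac{19}{10}} = - \frac{10}{19}$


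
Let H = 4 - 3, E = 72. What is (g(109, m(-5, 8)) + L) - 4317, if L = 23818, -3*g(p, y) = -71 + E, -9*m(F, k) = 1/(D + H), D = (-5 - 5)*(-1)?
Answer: 58502/3 ≈ 19501.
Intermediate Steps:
H = 1
D = 10 (D = -10*(-1) = 10)
m(F, k) = -1/99 (m(F, k) = -1/(9*(10 + 1)) = -⅑/11 = -⅑*1/11 = -1/99)
g(p, y) = -⅓ (g(p, y) = -(-71 + 72)/3 = -⅓*1 = -⅓)
(g(109, m(-5, 8)) + L) - 4317 = (-⅓ + 23818) - 4317 = 71453/3 - 4317 = 58502/3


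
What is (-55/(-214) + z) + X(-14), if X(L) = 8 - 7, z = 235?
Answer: 50559/214 ≈ 236.26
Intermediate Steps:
X(L) = 1
(-55/(-214) + z) + X(-14) = (-55/(-214) + 235) + 1 = (-55*(-1/214) + 235) + 1 = (55/214 + 235) + 1 = 50345/214 + 1 = 50559/214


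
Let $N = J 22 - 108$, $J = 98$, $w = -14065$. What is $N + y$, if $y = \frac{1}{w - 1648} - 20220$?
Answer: $- \frac{285536637}{15713} \approx -18172.0$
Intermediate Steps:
$N = 2048$ ($N = 98 \cdot 22 - 108 = 2156 - 108 = 2048$)
$y = - \frac{317716861}{15713}$ ($y = \frac{1}{-14065 - 1648} - 20220 = \frac{1}{-15713} - 20220 = - \frac{1}{15713} - 20220 = - \frac{317716861}{15713} \approx -20220.0$)
$N + y = 2048 - \frac{317716861}{15713} = - \frac{285536637}{15713}$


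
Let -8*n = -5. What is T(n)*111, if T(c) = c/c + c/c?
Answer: 222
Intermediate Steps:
n = 5/8 (n = -1/8*(-5) = 5/8 ≈ 0.62500)
T(c) = 2 (T(c) = 1 + 1 = 2)
T(n)*111 = 2*111 = 222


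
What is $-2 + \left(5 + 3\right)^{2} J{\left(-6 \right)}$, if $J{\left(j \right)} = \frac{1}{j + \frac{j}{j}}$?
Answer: $- \frac{74}{5} \approx -14.8$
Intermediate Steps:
$J{\left(j \right)} = \frac{1}{1 + j}$ ($J{\left(j \right)} = \frac{1}{j + 1} = \frac{1}{1 + j}$)
$-2 + \left(5 + 3\right)^{2} J{\left(-6 \right)} = -2 + \frac{\left(5 + 3\right)^{2}}{1 - 6} = -2 + \frac{8^{2}}{-5} = -2 + 64 \left(- \frac{1}{5}\right) = -2 - \frac{64}{5} = - \frac{74}{5}$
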